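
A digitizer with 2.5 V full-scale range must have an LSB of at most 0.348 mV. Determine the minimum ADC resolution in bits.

13 bits

Number of steps required ≥ 2.5 V / 0.348 mV = 7183.91.
Need 2^N ≥ 7183.91; 2^12 = 4096, 2^13 = 8192.
Minimum N = 13.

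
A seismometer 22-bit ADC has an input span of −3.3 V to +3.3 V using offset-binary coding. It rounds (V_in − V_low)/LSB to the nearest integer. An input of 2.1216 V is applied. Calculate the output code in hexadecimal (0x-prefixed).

Full-scale span = 6.6 V; LSB = 6.6/2^22 = 1.57 µV.
Input sits at 3445430.086 steps above V_low.
Round → code 3445430.
In hexadecimal (0x-prefixed): 0x3492B6.

code 0x3492B6 (decimal 3445430)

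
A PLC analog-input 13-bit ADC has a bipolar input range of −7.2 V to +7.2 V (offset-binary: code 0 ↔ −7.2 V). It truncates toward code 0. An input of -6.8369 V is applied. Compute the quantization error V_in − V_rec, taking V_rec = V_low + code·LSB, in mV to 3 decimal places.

0.991 mV

LSB = 14.4/2^13 = 1.758 mV.
(-6.8369 − (−7.2))/0.00175781 = 206.5636; ⌊·⌋ gives code 206.
Reconstructed: -6.8378906 V.
V_in − V_rec = 0.000990625 V = 0.991 mV.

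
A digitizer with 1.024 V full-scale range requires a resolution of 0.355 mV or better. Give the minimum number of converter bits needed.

12 bits

Number of steps required ≥ 1.024 V / 0.355 mV = 2884.51.
Need 2^N ≥ 2884.51; 2^11 = 2048, 2^12 = 4096.
Minimum N = 12.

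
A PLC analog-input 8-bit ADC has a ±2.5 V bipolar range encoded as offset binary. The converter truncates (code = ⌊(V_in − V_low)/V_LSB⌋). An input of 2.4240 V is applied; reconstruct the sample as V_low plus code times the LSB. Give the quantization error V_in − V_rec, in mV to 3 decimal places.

2.125 mV

One LSB is 5 V / 256 = 19.531 mV.
(2.4240 − (−2.5))/0.0195312 = 252.1088; ⌊·⌋ gives code 252.
V_rec = (−2.5) + 252·0.0195312 = 2.421875 V.
V_in − V_rec = 0.002125 V = 2.125 mV.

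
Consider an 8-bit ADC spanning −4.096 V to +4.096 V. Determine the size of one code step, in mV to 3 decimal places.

Full-scale span = 8.192 V.
LSB = 8.192 / 2^8 = 8.192 / 256 = 0.032 V = 32.000 mV.

32.000 mV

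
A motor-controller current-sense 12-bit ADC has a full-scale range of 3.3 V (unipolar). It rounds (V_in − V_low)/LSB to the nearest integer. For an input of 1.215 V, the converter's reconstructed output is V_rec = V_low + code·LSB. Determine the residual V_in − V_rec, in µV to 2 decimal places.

LSB = 3.3/2^12 = 0.806 mV.
(1.215 − 0)/0.000805664 = 1508.0727; round gives code 1508.
Code 1508 maps back to 0 + 1508×0.000805664 V = 1.2149414 V.
Error = 1.215 − 1.2149414 = 5.85937e-05 V = 58.59 µV.

58.59 µV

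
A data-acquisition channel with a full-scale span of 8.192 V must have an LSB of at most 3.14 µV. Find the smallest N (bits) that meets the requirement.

22 bits

Number of steps required ≥ 8.192 V / 3.14 µV = 2608917.20.
Need 2^N ≥ 2608917.20; 2^21 = 2097152, 2^22 = 4194304.
Minimum N = 22.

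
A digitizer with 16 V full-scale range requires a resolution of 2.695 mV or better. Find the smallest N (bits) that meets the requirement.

Number of steps required ≥ 16 V / 2.695 mV = 5936.92.
Need 2^N ≥ 5936.92; 2^12 = 4096, 2^13 = 8192.
Minimum N = 13.

13 bits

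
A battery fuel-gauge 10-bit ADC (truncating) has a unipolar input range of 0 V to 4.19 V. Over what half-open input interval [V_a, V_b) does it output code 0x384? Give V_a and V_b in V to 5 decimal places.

LSB = 4.19/2^10 = 4.092 mV.
Code 0x384 = 900 decimal.
V_a = V_low + 900·LSB = 3.68262 V; V_b = V_low + 901·LSB = 3.68671 V.

[3.68262 V, 3.68671 V)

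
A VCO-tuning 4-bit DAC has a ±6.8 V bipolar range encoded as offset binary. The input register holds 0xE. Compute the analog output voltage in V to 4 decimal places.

5.1000 V

LSB = 13.6 V / 2^4 = 0.8500 V.
Code 0xE = 14 decimal.
V_out = (−6.8) + 14 × 0.85 V = 5.1 V.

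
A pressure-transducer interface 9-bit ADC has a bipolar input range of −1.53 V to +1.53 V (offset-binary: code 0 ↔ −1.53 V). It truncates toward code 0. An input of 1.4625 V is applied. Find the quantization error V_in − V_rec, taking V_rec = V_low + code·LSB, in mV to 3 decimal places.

4.219 mV

LSB = 3.06/2^9 = 5.977 mV.
Scaled input = 500.7059 LSBs, so code = 500.
V_rec = (−1.53) + 500·0.00597656 = 1.4582812 V.
V_in − V_rec = 0.00421875 V = 4.219 mV.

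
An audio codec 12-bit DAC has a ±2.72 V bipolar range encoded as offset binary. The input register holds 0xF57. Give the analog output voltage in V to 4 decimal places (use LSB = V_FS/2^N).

LSB = 5.44 V / 2^12 = 1.328 mV.
Code 0xF57 = 3927 decimal.
V_out = (−2.72) + 3927 × 0.00132813 V = 2.49555 V.

2.4955 V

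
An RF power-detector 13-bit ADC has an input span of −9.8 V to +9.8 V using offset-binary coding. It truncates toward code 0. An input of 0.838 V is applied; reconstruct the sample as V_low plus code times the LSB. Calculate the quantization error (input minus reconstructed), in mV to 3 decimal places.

0.598 mV

LSB = 19.6/2^13 = 2.393 mV.
(V_in − V_low)/LSB = (0.838 − (−9.8))/0.00239258 = 4446.2498 → code 4446 (floor).
V_rec = (−9.8) + 4446·0.00239258 = 0.83740234 V.
V_in − V_rec = 0.000597656 V = 0.598 mV.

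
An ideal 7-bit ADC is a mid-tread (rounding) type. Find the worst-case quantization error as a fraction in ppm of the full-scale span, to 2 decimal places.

3906.25 ppm

Rounding → worst-case error = ½ LSB = V_FS/2^8, so 1e+06/256 = 3906.25 ppm of full scale.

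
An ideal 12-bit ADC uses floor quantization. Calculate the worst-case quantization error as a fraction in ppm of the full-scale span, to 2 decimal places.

244.14 ppm

Truncating → worst-case error = 1 LSB = V_FS/2^12, so 1e+06/4096 = 244.141 ppm of full scale.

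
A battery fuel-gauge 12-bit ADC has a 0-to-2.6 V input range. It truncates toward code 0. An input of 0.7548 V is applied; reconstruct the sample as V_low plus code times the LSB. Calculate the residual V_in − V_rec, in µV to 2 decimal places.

63.67 µV

Step size: 2.6 V ÷ 2^12 = 0.635 mV.
(V_in − V_low)/LSB = (0.7548 − 0)/0.000634766 = 1189.1003 → code 1189 (floor).
V_rec = 0 + 1189·0.000634766 = 0.75473633 V.
V_in − V_rec = 6.36719e-05 V = 63.67 µV.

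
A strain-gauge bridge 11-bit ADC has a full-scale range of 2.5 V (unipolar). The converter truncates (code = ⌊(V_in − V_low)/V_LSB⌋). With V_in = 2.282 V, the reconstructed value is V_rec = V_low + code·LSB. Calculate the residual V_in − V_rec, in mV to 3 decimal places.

0.506 mV

Step size: 2.5 V ÷ 2^11 = 1.221 mV.
(2.282 − 0)/0.0012207 = 1869.4144; ⌊·⌋ gives code 1869.
Reconstructed: 2.2814941 V.
V_in − V_rec = 0.000505859 V = 0.506 mV.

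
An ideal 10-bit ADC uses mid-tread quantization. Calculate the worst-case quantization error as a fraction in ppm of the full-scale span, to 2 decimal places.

Rounding → worst-case error = ½ LSB = V_FS/2^11, so 1e+06/2048 = 488.281 ppm of full scale.

488.28 ppm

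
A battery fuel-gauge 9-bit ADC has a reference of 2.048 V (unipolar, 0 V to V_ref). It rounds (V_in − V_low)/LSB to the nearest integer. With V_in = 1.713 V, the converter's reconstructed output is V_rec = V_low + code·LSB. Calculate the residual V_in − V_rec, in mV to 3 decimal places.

1.000 mV

One LSB is 2.048 V / 512 = 4.000 mV.
Scaled input = 428.2500 LSBs, so code = 428.
Reconstructed: 1.712 V.
Difference: 0.001 V → 1.000 mV.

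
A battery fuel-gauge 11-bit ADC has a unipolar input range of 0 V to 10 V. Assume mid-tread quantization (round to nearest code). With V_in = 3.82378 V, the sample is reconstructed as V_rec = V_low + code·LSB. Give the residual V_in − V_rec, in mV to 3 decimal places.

0.538 mV

Step size: 10 V ÷ 2^11 = 4.883 mV.
Scaled input = 783.1101 LSBs, so code = 783.
Reconstructed: 3.8232422 V.
Difference: 0.000537812 V → 0.538 mV.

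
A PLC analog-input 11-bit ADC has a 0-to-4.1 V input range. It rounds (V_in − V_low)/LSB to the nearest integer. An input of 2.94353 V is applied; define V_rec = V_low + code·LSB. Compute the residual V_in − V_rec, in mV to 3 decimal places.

One LSB is 4.1 V / 2048 = 2.002 mV.
Scaled input = 1470.3291 LSBs, so code = 1470.
Code 1470 maps back to 0 + 1470×0.00200195 V = 2.9428711 V.
Difference: 0.000658906 V → 0.659 mV.

0.659 mV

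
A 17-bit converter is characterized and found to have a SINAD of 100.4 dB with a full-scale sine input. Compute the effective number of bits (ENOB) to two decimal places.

16.39 bits

ENOB = (SINAD − 1.76) / 6.02 = (100.4 − 1.76)/6.02 = 16.385.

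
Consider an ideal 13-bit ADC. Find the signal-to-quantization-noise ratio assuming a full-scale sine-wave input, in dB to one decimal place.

SNR ≈ 6.02·N + 1.76 dB = 6.02·13 + 1.76 = 80.02 dB.

80.0 dB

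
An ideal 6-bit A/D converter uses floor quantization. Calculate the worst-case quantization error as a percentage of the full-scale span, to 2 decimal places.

1.56 %

Truncating → worst-case error = 1 LSB = V_FS/2^6, so 100/64 = 1.5625 % of full scale.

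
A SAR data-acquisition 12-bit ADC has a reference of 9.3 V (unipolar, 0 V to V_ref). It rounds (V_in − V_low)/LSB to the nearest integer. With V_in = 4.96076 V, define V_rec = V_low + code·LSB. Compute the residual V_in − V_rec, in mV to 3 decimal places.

-0.300 mV

LSB = 9.3/2^12 = 2.271 mV.
(V_in − V_low)/LSB = (4.96076 − 0)/0.00227051 = 2184.8681 → code 2185 (round).
Code 2185 maps back to 0 + 2185×0.00227051 V = 4.9610596 V.
V_in − V_rec = -0.00029957 V = -0.300 mV.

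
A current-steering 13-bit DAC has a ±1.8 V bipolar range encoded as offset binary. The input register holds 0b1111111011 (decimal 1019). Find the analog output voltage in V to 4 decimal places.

-1.3522 V

LSB = 3.6 V / 2^13 = 439.45 µV.
Code 0b1111111011 = 1019 decimal.
V_out = (−1.8) + 1019 × 0.000439453 V = -1.3522 V.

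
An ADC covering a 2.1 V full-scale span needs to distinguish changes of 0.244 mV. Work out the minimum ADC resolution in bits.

14 bits

Number of steps required ≥ 2.1 V / 0.244 mV = 8606.56.
Need 2^N ≥ 8606.56; 2^13 = 8192, 2^14 = 16384.
Minimum N = 14.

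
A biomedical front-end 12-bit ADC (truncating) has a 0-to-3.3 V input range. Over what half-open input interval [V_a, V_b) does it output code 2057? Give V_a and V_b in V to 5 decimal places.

LSB = 3.3/2^12 = 0.806 mV.
V_a = V_low + 2057·LSB = 1.65725 V; V_b = V_low + 2058·LSB = 1.65806 V.

[1.65725 V, 1.65806 V)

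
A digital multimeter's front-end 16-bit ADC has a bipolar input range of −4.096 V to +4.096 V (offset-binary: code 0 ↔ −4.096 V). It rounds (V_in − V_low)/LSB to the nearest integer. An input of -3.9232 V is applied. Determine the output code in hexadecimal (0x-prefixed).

code 0x566 (decimal 1382)

Full-scale span = 8.192 V; LSB = 8.192/2^16 = 125.00 µV.
Input sits at 1382.400 steps above V_low.
round(1382.400) = 1382.
In hexadecimal (0x-prefixed): 0x566.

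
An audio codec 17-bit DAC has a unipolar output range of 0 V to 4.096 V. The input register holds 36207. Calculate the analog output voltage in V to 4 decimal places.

LSB = 4.096 V / 2^17 = 31.25 µV.
V_out = 0 + 36207 × 3.125e-05 V = 1.13147 V.

1.1315 V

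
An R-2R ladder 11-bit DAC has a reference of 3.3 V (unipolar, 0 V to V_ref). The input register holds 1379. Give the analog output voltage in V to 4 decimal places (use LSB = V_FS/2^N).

2.2220 V

LSB = 3.3 V / 2^11 = 1.611 mV.
V_out = 0 + 1379 × 0.00161133 V = 2.22202 V.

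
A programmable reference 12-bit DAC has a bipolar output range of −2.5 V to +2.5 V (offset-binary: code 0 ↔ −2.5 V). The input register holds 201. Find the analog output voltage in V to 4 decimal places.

-2.2546 V

LSB = 5 V / 2^12 = 1.221 mV.
V_out = (−2.5) + 201 × 0.0012207 V = -2.25464 V.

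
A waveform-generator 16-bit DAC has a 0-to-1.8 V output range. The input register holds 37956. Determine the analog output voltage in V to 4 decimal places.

1.0425 V

LSB = 1.8 V / 2^16 = 27.47 µV.
V_out = 0 + 37956 × 2.74658e-05 V = 1.04249 V.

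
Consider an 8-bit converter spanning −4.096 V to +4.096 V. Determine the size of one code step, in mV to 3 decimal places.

32.000 mV

Full-scale span = 8.192 V.
LSB = 8.192 / 2^8 = 8.192 / 256 = 0.032 V = 32.000 mV.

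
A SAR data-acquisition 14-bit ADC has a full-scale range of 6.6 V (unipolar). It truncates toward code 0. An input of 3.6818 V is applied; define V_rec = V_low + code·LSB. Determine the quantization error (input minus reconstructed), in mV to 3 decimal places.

0.318 mV

One LSB is 6.6 V / 16384 = 402.83 µV.
Scaled input = 9139.7896 LSBs, so code = 9139.
V_rec = 0 + 9139·0.000402832 = 3.6814819 V.
Error = 3.6818 − 3.6814819 = 0.000318066 V = 0.318 mV.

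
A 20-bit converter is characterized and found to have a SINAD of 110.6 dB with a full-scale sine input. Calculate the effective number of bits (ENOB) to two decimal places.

18.08 bits

ENOB = (SINAD − 1.76) / 6.02 = (110.6 − 1.76)/6.02 = 18.080.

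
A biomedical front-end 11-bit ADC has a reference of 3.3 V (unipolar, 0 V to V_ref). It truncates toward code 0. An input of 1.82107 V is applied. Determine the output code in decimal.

code 1130

With 2048 levels over 3.3 V, one step is 1.611 mV.
(V_in − V_low)/LSB = (1.82107 − 0) / 0.00161133 = 1130.167.
⌊·⌋(1130.167) = 1130.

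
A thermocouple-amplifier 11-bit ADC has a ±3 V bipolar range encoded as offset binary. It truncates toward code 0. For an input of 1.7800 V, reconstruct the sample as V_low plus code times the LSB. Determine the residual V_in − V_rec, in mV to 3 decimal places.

1.680 mV

Step size: 6 V ÷ 2^11 = 2.930 mV.
Scaled input = 1631.5733 LSBs, so code = 1631.
V_rec = (−3) + 1631·0.00292969 = 1.7783203 V.
Difference: 0.00167969 V → 1.680 mV.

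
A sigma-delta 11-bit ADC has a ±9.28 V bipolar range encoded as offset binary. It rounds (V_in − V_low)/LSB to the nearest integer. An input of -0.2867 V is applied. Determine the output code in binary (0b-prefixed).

Full-scale span = 18.56 V; LSB = 18.56/2^11 = 9.062 mV.
Input sits at 992.364 steps above V_low.
round(992.364) = 992.
In binary (0b-prefixed): 0b1111100000.

code 0b1111100000 (decimal 992)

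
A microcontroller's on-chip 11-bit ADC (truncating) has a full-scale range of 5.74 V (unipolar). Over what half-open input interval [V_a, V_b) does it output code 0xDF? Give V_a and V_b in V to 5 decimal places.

[0.62501 V, 0.62781 V)

LSB = 5.74/2^11 = 2.803 mV.
Code 0xDF = 223 decimal.
V_a = V_low + 223·LSB = 0.62501 V; V_b = V_low + 224·LSB = 0.627812 V.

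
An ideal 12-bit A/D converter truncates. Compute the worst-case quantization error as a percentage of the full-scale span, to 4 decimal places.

Truncating → worst-case error = 1 LSB = V_FS/2^12, so 100/4096 = 0.0244141 % of full scale.

0.0244 %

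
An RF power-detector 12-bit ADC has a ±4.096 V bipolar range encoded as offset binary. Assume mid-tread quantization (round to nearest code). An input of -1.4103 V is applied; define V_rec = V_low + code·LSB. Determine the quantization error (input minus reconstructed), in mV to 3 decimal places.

-0.300 mV

One LSB is 8.192 V / 4096 = 2.000 mV.
(-1.4103 − (−4.096))/0.002 = 1342.8500; round gives code 1343.
Reconstructed: -1.41 V.
V_in − V_rec = -0.0003 V = -0.300 mV.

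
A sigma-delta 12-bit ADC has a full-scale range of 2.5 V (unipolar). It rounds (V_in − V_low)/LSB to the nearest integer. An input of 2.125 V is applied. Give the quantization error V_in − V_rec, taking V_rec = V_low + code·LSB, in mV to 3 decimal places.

-0.244 mV

LSB = 2.5/2^12 = 0.610 mV.
Scaled input = 3481.6000 LSBs, so code = 3482.
Code 3482 maps back to 0 + 3482×0.000610352 V = 2.1252441 V.
V_in − V_rec = -0.000244141 V = -0.244 mV.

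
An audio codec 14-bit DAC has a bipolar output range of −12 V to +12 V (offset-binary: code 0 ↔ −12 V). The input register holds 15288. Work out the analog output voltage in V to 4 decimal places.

LSB = 24 V / 2^14 = 1.465 mV.
V_out = (−12) + 15288 × 0.00146484 V = 10.3945 V.

10.3945 V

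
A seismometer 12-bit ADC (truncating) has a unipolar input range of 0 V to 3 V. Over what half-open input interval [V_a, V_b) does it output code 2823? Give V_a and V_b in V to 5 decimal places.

LSB = 3/2^12 = 0.732 mV.
V_a = V_low + 2823·LSB = 2.06763 V; V_b = V_low + 2824·LSB = 2.06836 V.

[2.06763 V, 2.06836 V)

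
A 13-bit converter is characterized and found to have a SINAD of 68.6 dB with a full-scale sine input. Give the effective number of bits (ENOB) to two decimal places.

ENOB = (SINAD − 1.76) / 6.02 = (68.6 − 1.76)/6.02 = 11.103.

11.10 bits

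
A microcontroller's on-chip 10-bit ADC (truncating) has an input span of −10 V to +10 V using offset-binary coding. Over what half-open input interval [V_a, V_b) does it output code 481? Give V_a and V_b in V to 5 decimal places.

[-0.60547 V, -0.58594 V)

LSB = 20/2^10 = 19.531 mV.
V_a = V_low + 481·LSB = -0.605469 V; V_b = V_low + 482·LSB = -0.585938 V.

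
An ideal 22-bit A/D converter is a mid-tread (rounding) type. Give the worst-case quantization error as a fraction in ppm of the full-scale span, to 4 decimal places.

Rounding → worst-case error = ½ LSB = V_FS/2^23, so 1e+06/8388608 = 0.119209 ppm of full scale.

0.1192 ppm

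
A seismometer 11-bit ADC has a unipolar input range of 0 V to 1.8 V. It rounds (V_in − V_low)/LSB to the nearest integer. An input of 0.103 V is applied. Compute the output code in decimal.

code 117

Full-scale span = 1.8 V; LSB = 1.8/2^11 = 0.879 mV.
Input sits at 117.191 steps above V_low.
So the output code is 117.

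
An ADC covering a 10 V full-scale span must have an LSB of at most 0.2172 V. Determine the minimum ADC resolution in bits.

6 bits

Number of steps required ≥ 10 V / 0.2172 V = 46.04.
Need 2^N ≥ 46.04; 2^5 = 32, 2^6 = 64.
Minimum N = 6.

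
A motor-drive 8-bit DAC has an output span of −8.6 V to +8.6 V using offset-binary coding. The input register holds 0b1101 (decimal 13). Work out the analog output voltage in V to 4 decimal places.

LSB = 17.2 V / 2^8 = 67.188 mV.
Code 0b1101 = 13 decimal.
V_out = (−8.6) + 13 × 0.0671875 V = -7.72656 V.

-7.7266 V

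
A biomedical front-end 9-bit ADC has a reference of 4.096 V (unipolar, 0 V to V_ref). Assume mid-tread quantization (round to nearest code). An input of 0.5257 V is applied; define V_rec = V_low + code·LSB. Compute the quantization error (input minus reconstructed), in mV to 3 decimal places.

-2.300 mV

LSB = 4.096/2^9 = 8.000 mV.
Scaled input = 65.7125 LSBs, so code = 66.
Code 66 maps back to 0 + 66×0.008 V = 0.528 V.
V_in − V_rec = -0.0023 V = -2.300 mV.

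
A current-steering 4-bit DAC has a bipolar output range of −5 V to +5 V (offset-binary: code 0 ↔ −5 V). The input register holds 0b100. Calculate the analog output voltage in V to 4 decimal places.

LSB = 10 V / 2^4 = 0.6250 V.
Code 0b100 = 4 decimal.
V_out = (−5) + 4 × 0.625 V = -2.5 V.

-2.5000 V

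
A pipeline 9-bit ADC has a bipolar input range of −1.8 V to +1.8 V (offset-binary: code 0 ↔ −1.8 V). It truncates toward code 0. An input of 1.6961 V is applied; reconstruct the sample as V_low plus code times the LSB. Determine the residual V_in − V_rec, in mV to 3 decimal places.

LSB = 3.6/2^9 = 7.031 mV.
(V_in − V_low)/LSB = (1.6961 − (−1.8))/0.00703125 = 497.2231 → code 497 (floor).
V_rec = (−1.8) + 497·0.00703125 = 1.6945313 V.
V_in − V_rec = 0.00156875 V = 1.569 mV.

1.569 mV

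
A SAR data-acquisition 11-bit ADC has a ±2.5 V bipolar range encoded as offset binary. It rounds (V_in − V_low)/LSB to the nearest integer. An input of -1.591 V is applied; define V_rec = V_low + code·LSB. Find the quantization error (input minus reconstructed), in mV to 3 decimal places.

0.797 mV

Step size: 5 V ÷ 2^11 = 2.441 mV.
(-1.591 − (−2.5))/0.00244141 = 372.3264; round gives code 372.
V_rec = (−2.5) + 372·0.00244141 = -1.5917969 V.
Error = -1.591 − (−1.5917969) = 0.000796875 V = 0.797 mV.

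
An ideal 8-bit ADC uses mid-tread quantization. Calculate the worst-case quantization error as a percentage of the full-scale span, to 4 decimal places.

0.1953 %

Rounding → worst-case error = ½ LSB = V_FS/2^9, so 100/512 = 0.195312 % of full scale.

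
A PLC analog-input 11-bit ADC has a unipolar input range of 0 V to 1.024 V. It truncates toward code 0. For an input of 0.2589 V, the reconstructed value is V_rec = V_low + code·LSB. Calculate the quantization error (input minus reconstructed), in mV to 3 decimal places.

0.400 mV

One LSB is 1.024 V / 2048 = 0.500 mV.
Scaled input = 517.8000 LSBs, so code = 517.
V_rec = 0 + 517·0.0005 = 0.2585 V.
Error = 0.2589 − 0.2585 = 0.0004 V = 0.400 mV.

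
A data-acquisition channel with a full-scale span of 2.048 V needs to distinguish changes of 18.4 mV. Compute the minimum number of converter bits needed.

7 bits

Number of steps required ≥ 2.048 V / 18.4 mV = 111.30.
Need 2^N ≥ 111.30; 2^6 = 64, 2^7 = 128.
Minimum N = 7.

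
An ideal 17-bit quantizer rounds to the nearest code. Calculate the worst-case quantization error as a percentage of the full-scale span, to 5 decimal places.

0.00038 %

Rounding → worst-case error = ½ LSB = V_FS/2^18, so 100/262144 = 0.00038147 % of full scale.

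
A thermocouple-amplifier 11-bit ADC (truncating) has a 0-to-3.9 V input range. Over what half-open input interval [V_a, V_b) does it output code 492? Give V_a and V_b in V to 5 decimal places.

[0.93691 V, 0.93882 V)

LSB = 3.9/2^11 = 1.904 mV.
V_a = V_low + 492·LSB = 0.936914 V; V_b = V_low + 493·LSB = 0.938818 V.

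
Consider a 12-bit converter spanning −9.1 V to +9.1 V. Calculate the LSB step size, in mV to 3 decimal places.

4.443 mV

Full-scale span = 18.2 V.
LSB = 18.2 / 2^12 = 18.2 / 4096 = 0.00444336 V = 4.443 mV.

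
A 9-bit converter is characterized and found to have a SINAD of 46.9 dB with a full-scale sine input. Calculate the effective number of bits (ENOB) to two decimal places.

7.50 bits

ENOB = (SINAD − 1.76) / 6.02 = (46.9 − 1.76)/6.02 = 7.498.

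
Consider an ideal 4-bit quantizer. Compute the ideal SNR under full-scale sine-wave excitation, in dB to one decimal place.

25.8 dB

SNR ≈ 6.02·N + 1.76 dB = 6.02·4 + 1.76 = 25.84 dB.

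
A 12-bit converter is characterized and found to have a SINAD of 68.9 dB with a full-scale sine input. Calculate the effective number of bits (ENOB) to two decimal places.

ENOB = (SINAD − 1.76) / 6.02 = (68.9 − 1.76)/6.02 = 11.153.

11.15 bits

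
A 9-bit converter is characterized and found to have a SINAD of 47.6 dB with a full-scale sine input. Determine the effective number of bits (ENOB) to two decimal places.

7.61 bits

ENOB = (SINAD − 1.76) / 6.02 = (47.6 − 1.76)/6.02 = 7.615.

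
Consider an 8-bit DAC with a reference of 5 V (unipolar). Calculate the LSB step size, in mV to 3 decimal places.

Full-scale span = 5 V.
LSB = 5 / 2^8 = 5 / 256 = 0.0195312 V = 19.531 mV.

19.531 mV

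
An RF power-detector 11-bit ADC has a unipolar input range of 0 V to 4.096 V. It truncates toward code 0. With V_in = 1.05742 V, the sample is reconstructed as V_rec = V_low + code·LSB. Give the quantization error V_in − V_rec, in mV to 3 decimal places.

LSB = 4.096/2^11 = 2.000 mV.
(V_in − V_low)/LSB = (1.05742 − 0)/0.002 = 528.7100 → code 528 (floor).
Reconstructed: 1.056 V.
V_in − V_rec = 0.00142 V = 1.420 mV.

1.420 mV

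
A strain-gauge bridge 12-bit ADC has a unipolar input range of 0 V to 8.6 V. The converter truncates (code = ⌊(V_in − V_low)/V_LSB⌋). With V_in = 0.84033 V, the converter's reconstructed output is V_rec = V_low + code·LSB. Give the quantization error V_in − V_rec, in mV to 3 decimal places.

LSB = 8.6/2^12 = 2.100 mV.
Scaled input = 400.2316 LSBs, so code = 400.
V_rec = 0 + 400·0.00209961 = 0.83984375 V.
Difference: 0.00048625 V → 0.486 mV.

0.486 mV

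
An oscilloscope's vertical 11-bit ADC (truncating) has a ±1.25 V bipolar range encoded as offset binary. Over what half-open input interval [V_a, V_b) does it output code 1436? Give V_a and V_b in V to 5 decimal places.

[0.50293 V, 0.50415 V)

LSB = 2.5/2^11 = 1.221 mV.
V_a = V_low + 1436·LSB = 0.50293 V; V_b = V_low + 1437·LSB = 0.50415 V.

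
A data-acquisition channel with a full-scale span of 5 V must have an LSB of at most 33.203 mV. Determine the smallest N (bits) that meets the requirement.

Number of steps required ≥ 5 V / 33.203 mV = 150.59.
Need 2^N ≥ 150.59; 2^7 = 128, 2^8 = 256.
Minimum N = 8.

8 bits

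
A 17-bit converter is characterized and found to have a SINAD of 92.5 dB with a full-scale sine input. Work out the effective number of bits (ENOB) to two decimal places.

15.07 bits

ENOB = (SINAD − 1.76) / 6.02 = (92.5 − 1.76)/6.02 = 15.073.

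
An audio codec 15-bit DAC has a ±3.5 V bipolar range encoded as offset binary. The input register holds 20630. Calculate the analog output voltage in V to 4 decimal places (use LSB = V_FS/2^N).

0.9070 V

LSB = 7 V / 2^15 = 213.62 µV.
V_out = (−3.5) + 20630 × 0.000213623 V = 0.907043 V.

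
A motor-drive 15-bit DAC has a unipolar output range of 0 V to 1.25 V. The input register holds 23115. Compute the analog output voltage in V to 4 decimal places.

LSB = 1.25 V / 2^15 = 38.15 µV.
V_out = 0 + 23115 × 3.8147e-05 V = 0.881767 V.

0.8818 V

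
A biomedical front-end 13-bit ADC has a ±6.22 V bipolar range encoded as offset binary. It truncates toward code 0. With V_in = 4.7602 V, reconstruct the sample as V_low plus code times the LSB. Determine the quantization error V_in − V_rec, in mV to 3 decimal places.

1.050 mV

One LSB is 12.44 V / 8192 = 1.519 mV.
(V_in − V_low)/LSB = (4.7602 − (−6.22))/0.00151855 = 7230.6912 → code 7230 (floor).
V_rec = (−6.22) + 7230·0.00151855 = 4.7591504 V.
Error = 4.7602 − 4.7591504 = 0.00104961 V = 1.050 mV.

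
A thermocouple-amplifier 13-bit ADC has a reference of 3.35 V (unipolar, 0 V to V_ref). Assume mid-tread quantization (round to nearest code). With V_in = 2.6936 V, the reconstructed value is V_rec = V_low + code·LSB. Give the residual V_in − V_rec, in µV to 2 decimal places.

Step size: 3.35 V ÷ 2^13 = 408.94 µV.
(2.6936 − 0)/0.000408936 = 6586.8571; round gives code 6587.
Reconstructed: 2.6936584 V.
V_in − V_rec = -5.84473e-05 V = -58.45 µV.

-58.45 µV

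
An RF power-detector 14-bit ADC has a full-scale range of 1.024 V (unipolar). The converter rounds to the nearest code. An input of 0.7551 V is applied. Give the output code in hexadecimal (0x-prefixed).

Full-scale span = 1.024 V; LSB = 1.024/2^14 = 62.50 µV.
(0.7551 − 0) / 6.25e-05 = 12081.600 LSBs.
So the output code is 12082.
In hexadecimal (0x-prefixed): 0x2F32.

code 0x2F32 (decimal 12082)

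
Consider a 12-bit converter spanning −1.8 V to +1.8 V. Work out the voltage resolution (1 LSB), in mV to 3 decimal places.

Full-scale span = 3.6 V.
LSB = 3.6 / 2^12 = 3.6 / 4096 = 0.000878906 V = 0.879 mV.

0.879 mV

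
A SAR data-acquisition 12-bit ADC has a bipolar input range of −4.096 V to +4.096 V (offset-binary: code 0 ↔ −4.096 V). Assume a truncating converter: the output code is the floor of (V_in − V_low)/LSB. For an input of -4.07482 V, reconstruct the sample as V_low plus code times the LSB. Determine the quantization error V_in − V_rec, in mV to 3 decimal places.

One LSB is 8.192 V / 4096 = 2.000 mV.
(-4.07482 − (−4.096))/0.002 = 10.5900; ⌊·⌋ gives code 10.
V_rec = (−4.096) + 10·0.002 = -4.076 V.
V_in − V_rec = 0.00118 V = 1.180 mV.

1.180 mV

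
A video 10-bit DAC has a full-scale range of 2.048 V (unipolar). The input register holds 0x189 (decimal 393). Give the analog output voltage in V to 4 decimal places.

0.7860 V

LSB = 2.048 V / 2^10 = 2.000 mV.
Code 0x189 = 393 decimal.
V_out = 0 + 393 × 0.002 V = 0.786 V.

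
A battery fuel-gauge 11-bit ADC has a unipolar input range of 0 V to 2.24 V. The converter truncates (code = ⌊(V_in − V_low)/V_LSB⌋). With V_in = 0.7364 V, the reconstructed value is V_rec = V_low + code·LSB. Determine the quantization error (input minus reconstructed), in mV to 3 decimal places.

0.306 mV

LSB = 2.24/2^11 = 1.094 mV.
(V_in − V_low)/LSB = (0.7364 − 0)/0.00109375 = 673.2800 → code 673 (floor).
Reconstructed: 0.73609375 V.
V_in − V_rec = 0.00030625 V = 0.306 mV.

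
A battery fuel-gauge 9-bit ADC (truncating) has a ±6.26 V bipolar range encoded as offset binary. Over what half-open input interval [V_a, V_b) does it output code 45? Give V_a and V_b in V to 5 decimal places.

[-5.15961 V, -5.13516 V)

LSB = 12.52/2^9 = 24.453 mV.
V_a = V_low + 45·LSB = -5.15961 V; V_b = V_low + 46·LSB = -5.13516 V.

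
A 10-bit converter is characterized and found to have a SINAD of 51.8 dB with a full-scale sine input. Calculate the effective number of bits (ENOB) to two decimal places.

ENOB = (SINAD − 1.76) / 6.02 = (51.8 − 1.76)/6.02 = 8.312.

8.31 bits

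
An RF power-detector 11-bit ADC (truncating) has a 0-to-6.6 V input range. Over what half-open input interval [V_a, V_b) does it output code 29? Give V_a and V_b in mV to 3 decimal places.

LSB = 6.6/2^11 = 3.223 mV.
V_a = V_low + 29·LSB = 0.093457 V; V_b = V_low + 30·LSB = 0.0966797 V.

[93.457 mV, 96.680 mV)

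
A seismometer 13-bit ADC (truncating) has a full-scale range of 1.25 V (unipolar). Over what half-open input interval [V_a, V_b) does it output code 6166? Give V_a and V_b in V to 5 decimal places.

[0.94086 V, 0.94101 V)

LSB = 1.25/2^13 = 152.59 µV.
V_a = V_low + 6166·LSB = 0.940857 V; V_b = V_low + 6167·LSB = 0.94101 V.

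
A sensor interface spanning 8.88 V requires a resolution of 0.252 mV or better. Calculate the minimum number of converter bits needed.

16 bits

Number of steps required ≥ 8.88 V / 0.252 mV = 35238.10.
Need 2^N ≥ 35238.10; 2^15 = 32768, 2^16 = 65536.
Minimum N = 16.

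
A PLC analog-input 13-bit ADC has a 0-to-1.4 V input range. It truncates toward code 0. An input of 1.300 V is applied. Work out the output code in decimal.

Full-scale span = 1.4 V; LSB = 1.4/2^13 = 170.90 µV.
(V_in − V_low)/LSB = (1.300 − 0) / 0.000170898 = 7606.857.
Floor → code 7606.

code 7606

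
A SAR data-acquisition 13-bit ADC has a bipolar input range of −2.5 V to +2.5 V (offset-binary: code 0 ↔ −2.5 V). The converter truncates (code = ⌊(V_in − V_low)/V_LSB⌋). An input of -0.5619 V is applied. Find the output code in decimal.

code 3175

With 8192 levels over 5 V, one step is 0.610 mV.
Input sits at 3175.383 steps above V_low.
Floor → code 3175.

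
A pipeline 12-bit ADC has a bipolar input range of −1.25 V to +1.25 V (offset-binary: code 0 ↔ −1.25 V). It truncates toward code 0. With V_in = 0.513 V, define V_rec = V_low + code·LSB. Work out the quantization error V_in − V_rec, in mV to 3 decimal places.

0.305 mV

LSB = 2.5/2^12 = 0.610 mV.
(V_in − V_low)/LSB = (0.513 − (−1.25))/0.000610352 = 2888.4992 → code 2888 (floor).
Code 2888 maps back to (−1.25) + 2888×0.000610352 V = 0.51269531 V.
Difference: 0.000304687 V → 0.305 mV.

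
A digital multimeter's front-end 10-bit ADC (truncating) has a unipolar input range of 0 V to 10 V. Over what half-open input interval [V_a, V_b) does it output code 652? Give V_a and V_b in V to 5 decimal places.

[6.36719 V, 6.37695 V)

LSB = 10/2^10 = 9.766 mV.
V_a = V_low + 652·LSB = 6.36719 V; V_b = V_low + 653·LSB = 6.37695 V.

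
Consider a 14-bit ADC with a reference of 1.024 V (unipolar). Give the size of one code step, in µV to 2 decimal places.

62.50 µV

Full-scale span = 1.024 V.
LSB = 1.024 / 2^14 = 1.024 / 16384 = 6.25e-05 V = 62.50 µV.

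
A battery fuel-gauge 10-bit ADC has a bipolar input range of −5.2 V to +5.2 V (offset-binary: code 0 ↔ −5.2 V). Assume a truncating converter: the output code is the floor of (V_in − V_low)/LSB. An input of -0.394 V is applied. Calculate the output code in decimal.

code 473

LSB = 10.4 V / 1024 = 10.156 mV.
(V_in − V_low)/LSB = (-0.394 − (−5.2)) / 0.0101563 = 473.206.
Floor → code 473.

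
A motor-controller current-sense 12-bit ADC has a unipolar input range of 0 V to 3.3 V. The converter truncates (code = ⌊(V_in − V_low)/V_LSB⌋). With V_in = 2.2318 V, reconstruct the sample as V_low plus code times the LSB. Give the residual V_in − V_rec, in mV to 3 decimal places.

0.111 mV

One LSB is 3.3 V / 4096 = 0.806 mV.
(V_in − V_low)/LSB = (2.2318 − 0)/0.000805664 = 2770.1372 → code 2770 (floor).
Code 2770 maps back to 0 + 2770×0.000805664 V = 2.2316895 V.
Error = 2.2318 − 2.2316895 = 0.000110547 V = 0.111 mV.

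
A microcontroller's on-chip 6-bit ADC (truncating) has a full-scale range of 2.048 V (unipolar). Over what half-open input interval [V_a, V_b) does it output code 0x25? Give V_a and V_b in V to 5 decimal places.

[1.18400 V, 1.21600 V)

LSB = 2.048/2^6 = 32.000 mV.
Code 0x25 = 37 decimal.
V_a = V_low + 37·LSB = 1.184 V; V_b = V_low + 38·LSB = 1.216 V.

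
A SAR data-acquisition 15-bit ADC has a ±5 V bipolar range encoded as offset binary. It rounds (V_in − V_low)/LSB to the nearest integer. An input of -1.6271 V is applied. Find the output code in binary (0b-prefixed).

code 0b10101100101100 (decimal 11052)

LSB = 10 V / 32768 = 305.18 µV.
(V_in − V_low)/LSB = (-1.6271 − (−5)) / 0.000305176 = 11052.319.
round(11052.319) = 11052.
In binary (0b-prefixed): 0b10101100101100.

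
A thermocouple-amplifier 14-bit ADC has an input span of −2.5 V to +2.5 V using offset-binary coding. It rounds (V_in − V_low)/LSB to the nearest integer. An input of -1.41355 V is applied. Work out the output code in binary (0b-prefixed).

code 0b110111101000 (decimal 3560)

Full-scale span = 5 V; LSB = 5/2^14 = 305.18 µV.
Input sits at 3560.079 steps above V_low.
So the output code is 3560.
In binary (0b-prefixed): 0b110111101000.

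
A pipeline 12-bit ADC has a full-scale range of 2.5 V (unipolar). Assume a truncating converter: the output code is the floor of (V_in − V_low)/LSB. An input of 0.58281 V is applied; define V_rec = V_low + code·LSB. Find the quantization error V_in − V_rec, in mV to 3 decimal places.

0.535 mV

Step size: 2.5 V ÷ 2^12 = 0.610 mV.
(V_in − V_low)/LSB = (0.58281 − 0)/0.000610352 = 954.8759 → code 954 (floor).
V_rec = 0 + 954·0.000610352 = 0.58227539 V.
Difference: 0.000534609 V → 0.535 mV.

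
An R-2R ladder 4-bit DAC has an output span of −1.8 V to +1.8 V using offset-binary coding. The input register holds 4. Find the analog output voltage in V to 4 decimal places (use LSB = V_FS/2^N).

-0.9000 V

LSB = 3.6 V / 2^4 = 225.000 mV.
V_out = (−1.8) + 4 × 0.225 V = -0.9 V.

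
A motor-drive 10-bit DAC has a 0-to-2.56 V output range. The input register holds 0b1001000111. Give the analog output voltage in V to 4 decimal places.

LSB = 2.56 V / 2^10 = 2.500 mV.
Code 0b1001000111 = 583 decimal.
V_out = 0 + 583 × 0.0025 V = 1.4575 V.

1.4575 V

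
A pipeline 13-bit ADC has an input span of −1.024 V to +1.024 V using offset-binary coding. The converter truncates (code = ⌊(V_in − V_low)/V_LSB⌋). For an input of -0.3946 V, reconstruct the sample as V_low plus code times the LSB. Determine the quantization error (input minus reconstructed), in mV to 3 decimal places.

Step size: 2.048 V ÷ 2^13 = 250.00 µV.
Scaled input = 2517.6000 LSBs, so code = 2517.
V_rec = (−1.024) + 2517·0.00025 = -0.39475 V.
Difference: 0.00015 V → 0.150 mV.

0.150 mV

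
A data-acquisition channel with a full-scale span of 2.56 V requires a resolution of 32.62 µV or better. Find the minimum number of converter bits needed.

17 bits

Number of steps required ≥ 2.56 V / 32.62 µV = 78479.46.
Need 2^N ≥ 78479.46; 2^16 = 65536, 2^17 = 131072.
Minimum N = 17.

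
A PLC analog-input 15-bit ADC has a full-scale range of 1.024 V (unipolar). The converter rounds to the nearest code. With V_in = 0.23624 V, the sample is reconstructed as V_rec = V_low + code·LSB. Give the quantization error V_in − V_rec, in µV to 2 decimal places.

-10.00 µV

LSB = 1.024/2^15 = 31.25 µV.
(V_in − V_low)/LSB = (0.23624 − 0)/3.125e-05 = 7559.6800 → code 7560 (round).
Reconstructed: 0.23625 V.
Error = 0.23624 − 0.23625 = -1e-05 V = -10.00 µV.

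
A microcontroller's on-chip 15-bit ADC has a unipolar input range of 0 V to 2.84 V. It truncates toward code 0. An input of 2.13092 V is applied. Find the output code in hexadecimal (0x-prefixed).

Full-scale span = 2.84 V; LSB = 2.84/2^15 = 86.67 µV.
(2.13092 − 0) / 8.66699e-05 = 24586.615 LSBs.
Floor → code 24586.
In hexadecimal (0x-prefixed): 0x600A.

code 0x600A (decimal 24586)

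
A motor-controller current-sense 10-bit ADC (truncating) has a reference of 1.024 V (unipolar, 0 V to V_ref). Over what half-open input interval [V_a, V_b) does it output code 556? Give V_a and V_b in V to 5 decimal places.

LSB = 1.024/2^10 = 1.000 mV.
V_a = V_low + 556·LSB = 0.556 V; V_b = V_low + 557·LSB = 0.557 V.

[0.55600 V, 0.55700 V)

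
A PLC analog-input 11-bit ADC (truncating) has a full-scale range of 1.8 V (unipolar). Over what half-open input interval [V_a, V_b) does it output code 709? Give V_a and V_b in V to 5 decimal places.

LSB = 1.8/2^11 = 0.879 mV.
V_a = V_low + 709·LSB = 0.623145 V; V_b = V_low + 710·LSB = 0.624023 V.

[0.62314 V, 0.62402 V)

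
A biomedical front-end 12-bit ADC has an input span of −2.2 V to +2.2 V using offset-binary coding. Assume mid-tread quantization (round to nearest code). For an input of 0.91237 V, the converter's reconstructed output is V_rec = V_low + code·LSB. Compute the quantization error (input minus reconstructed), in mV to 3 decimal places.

One LSB is 4.4 V / 4096 = 1.074 mV.
(0.91237 − (−2.2))/0.00107422 = 2897.3335; round gives code 2897.
Reconstructed: 0.91201172 V.
Difference: 0.000358281 V → 0.358 mV.

0.358 mV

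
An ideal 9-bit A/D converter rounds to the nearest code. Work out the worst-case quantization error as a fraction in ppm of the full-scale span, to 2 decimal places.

976.56 ppm

Rounding → worst-case error = ½ LSB = V_FS/2^10, so 1e+06/1024 = 976.562 ppm of full scale.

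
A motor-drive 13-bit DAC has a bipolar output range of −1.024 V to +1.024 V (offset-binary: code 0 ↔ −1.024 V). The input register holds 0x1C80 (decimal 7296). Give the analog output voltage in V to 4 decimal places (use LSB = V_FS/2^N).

0.8000 V

LSB = 2.048 V / 2^13 = 250.00 µV.
Code 0x1C80 = 7296 decimal.
V_out = (−1.024) + 7296 × 0.00025 V = 0.8 V.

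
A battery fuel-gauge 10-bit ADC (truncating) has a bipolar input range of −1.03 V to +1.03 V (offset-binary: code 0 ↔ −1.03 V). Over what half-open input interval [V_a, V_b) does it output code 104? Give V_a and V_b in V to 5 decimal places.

[-0.82078 V, -0.81877 V)

LSB = 2.06/2^10 = 2.012 mV.
V_a = V_low + 104·LSB = -0.820781 V; V_b = V_low + 105·LSB = -0.81877 V.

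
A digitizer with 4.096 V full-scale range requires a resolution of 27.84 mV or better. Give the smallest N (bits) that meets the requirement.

8 bits

Number of steps required ≥ 4.096 V / 27.84 mV = 147.13.
Need 2^N ≥ 147.13; 2^7 = 128, 2^8 = 256.
Minimum N = 8.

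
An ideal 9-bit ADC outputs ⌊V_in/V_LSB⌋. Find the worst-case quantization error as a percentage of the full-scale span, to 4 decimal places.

Truncating → worst-case error = 1 LSB = V_FS/2^9, so 100/512 = 0.195312 % of full scale.

0.1953 %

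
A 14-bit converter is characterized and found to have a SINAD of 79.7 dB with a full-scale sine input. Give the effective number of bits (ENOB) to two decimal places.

12.95 bits

ENOB = (SINAD − 1.76) / 6.02 = (79.7 − 1.76)/6.02 = 12.947.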